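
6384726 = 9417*678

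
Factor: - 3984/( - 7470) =8/15 = 2^3*3^(-1 )*5^ ( - 1)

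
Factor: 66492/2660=3^2*5^( - 1) * 7^( - 1 ) * 19^( - 1) * 1847^1 = 16623/665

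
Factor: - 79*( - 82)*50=323900 = 2^2* 5^2 * 41^1*79^1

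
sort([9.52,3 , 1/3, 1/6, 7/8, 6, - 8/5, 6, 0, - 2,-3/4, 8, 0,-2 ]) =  [ - 2, - 2,-8/5,  -  3/4, 0, 0, 1/6,1/3,  7/8,3, 6,6,8, 9.52 ]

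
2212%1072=68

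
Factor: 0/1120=0 = 0^1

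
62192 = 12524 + 49668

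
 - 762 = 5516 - 6278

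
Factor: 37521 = 3^2*11^1*379^1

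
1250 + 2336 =3586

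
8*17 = 136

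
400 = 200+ 200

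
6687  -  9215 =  - 2528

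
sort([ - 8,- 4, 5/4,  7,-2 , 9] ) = [-8,- 4, - 2,5/4,7 , 9]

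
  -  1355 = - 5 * 271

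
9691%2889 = 1024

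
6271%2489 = 1293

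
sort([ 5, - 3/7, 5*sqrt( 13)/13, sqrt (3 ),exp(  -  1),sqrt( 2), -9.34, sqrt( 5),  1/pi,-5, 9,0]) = [ - 9.34, - 5, - 3/7,0,1/pi, exp(-1 ),  5*sqrt(13) /13,sqrt( 2 ),sqrt(3),sqrt( 5),  5,9]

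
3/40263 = 1/13421 = 0.00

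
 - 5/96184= -5/96184 = -0.00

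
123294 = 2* 61647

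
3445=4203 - 758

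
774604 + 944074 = 1718678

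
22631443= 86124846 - 63493403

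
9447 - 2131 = 7316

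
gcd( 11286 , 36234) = 594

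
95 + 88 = 183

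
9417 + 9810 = 19227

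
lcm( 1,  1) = 1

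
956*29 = 27724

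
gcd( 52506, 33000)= 6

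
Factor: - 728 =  - 2^3*7^1*13^1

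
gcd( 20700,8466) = 6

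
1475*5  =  7375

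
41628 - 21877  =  19751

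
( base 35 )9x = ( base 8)534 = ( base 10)348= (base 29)C0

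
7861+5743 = 13604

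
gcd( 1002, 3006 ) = 1002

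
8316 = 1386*6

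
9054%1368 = 846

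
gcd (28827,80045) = 1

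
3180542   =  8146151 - 4965609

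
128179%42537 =568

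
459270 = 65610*7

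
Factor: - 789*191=- 150699 = - 3^1*191^1  *263^1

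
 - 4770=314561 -319331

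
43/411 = 43/411=0.10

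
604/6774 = 302/3387=0.09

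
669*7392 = 4945248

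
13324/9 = 1480 + 4/9=1480.44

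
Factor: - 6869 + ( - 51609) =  - 58478 = -2^1*7^1 * 4177^1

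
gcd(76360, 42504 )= 184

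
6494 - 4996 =1498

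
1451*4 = 5804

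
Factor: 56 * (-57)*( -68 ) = 2^5*3^1 * 7^1*17^1*19^1 =217056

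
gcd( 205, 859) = 1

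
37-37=0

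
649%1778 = 649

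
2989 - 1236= 1753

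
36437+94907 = 131344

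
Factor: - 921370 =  - 2^1*5^1 * 199^1*463^1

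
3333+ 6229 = 9562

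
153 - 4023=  - 3870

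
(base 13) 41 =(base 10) 53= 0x35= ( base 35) 1i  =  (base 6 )125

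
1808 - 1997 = - 189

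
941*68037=64022817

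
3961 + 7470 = 11431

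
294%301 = 294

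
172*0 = 0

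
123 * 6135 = 754605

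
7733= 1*7733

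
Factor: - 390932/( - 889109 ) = 2^2*13^( - 2) * 17^1*5261^( - 1) * 5749^1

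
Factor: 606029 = 606029^1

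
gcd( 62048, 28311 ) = 1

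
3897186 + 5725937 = 9623123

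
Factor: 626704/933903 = 2^4*3^( - 3)*13^1*23^1*131^1*34589^( - 1) 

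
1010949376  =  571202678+439746698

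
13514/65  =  207  +  59/65 = 207.91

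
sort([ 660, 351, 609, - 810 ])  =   [-810, 351, 609, 660 ] 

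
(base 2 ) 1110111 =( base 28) 47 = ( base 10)119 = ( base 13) 92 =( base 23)54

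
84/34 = 2 + 8/17 = 2.47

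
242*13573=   3284666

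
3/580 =3/580 = 0.01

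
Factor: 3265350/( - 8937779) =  - 2^1*3^1*5^2*11^1 * 163^( - 1) *1979^1*54833^( - 1) 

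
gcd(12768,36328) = 152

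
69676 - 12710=56966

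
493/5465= 493/5465=0.09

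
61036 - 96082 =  - 35046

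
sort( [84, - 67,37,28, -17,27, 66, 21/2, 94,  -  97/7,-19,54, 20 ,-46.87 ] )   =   [-67,-46.87, - 19,  -  17, - 97/7,  21/2, 20,27, 28, 37,  54, 66,  84,  94]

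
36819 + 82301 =119120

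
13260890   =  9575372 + 3685518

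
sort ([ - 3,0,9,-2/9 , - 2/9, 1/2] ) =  [ - 3, - 2/9, - 2/9, 0, 1/2, 9 ] 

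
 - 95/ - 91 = 95/91 = 1.04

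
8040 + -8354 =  - 314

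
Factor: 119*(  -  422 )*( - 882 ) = 2^2 * 3^2*7^3*17^1 * 211^1 = 44292276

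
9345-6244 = 3101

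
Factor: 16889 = 16889^1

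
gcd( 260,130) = 130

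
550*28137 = 15475350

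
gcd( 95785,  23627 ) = 1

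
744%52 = 16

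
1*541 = 541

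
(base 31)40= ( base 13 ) 97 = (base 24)54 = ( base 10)124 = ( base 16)7c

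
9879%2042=1711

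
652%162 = 4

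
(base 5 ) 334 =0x5e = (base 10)94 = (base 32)2U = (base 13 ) 73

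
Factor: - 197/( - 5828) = 2^ ( - 2 )*31^ (-1 )*47^ ( - 1)*197^1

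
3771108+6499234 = 10270342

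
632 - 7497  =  -6865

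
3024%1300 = 424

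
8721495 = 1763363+6958132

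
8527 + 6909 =15436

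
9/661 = 9/661  =  0.01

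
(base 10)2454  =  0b100110010110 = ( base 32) 2cm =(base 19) 6f3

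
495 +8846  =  9341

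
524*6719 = 3520756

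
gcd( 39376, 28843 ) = 1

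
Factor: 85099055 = 5^1*2251^1*7561^1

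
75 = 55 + 20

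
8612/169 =8612/169= 50.96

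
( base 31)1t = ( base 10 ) 60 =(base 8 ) 74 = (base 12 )50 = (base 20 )30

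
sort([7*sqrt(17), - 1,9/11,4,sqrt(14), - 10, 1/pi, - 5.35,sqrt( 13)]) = [ - 10, - 5.35, - 1, 1/pi, 9/11, sqrt (13 ), sqrt (14), 4,7*sqrt( 17) ]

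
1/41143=1/41143= 0.00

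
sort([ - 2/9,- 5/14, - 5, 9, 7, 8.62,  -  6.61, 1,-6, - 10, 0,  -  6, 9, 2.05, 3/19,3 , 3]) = [ - 10, - 6.61, - 6,  -  6, - 5, - 5/14,-2/9,0, 3/19,  1, 2.05,3,3, 7, 8.62 , 9,9]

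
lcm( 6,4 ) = 12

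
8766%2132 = 238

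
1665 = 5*333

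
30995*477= 14784615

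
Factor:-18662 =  - 2^1*7^1*31^1*43^1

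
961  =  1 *961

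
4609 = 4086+523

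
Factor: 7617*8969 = 68316873 = 3^1*2539^1*8969^1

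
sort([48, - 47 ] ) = [ - 47, 48]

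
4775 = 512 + 4263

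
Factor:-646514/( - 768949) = 2^1*11^1*19^( - 1 ) * 29387^1*40471^( - 1 )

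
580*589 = 341620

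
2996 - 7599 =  - 4603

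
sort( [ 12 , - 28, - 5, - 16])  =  [ - 28,  -  16, - 5, 12 ] 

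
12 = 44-32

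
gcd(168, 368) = 8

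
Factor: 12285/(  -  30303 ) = -15/37  =  - 3^1*5^1* 37^ ( - 1 )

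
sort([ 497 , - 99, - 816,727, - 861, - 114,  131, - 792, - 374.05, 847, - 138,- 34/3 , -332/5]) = [ - 861, - 816, - 792, - 374.05, - 138 , - 114, - 99, - 332/5,-34/3, 131,497,727, 847]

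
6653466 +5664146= 12317612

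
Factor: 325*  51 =16575= 3^1*5^2*13^1*17^1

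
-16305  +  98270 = 81965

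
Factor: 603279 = 3^2*17^1*3943^1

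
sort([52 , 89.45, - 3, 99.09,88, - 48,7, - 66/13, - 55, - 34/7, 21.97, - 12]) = [ - 55,- 48, - 12, - 66/13,-34/7,-3,7, 21.97, 52,88,89.45,99.09]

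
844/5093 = 844/5093 =0.17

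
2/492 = 1/246 =0.00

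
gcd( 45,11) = 1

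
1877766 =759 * 2474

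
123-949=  - 826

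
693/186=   231/62 = 3.73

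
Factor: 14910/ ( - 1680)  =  -71/8 = -2^( - 3 )*71^1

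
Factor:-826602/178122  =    -  19681/4241 = -  4241^( - 1 )*19681^1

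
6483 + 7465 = 13948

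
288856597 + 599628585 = 888485182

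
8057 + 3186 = 11243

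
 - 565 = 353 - 918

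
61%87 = 61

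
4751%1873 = 1005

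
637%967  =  637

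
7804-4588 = 3216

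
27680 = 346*80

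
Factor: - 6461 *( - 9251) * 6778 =405125879158 = 2^1*7^1*11^1*13^1*29^2*71^1*3389^1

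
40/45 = 8/9 = 0.89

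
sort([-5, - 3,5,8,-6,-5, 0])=[ - 6, - 5,-5,-3,0,  5,  8 ]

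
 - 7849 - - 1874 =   -  5975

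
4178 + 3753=7931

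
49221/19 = 2590+11/19 = 2590.58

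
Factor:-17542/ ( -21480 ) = 49/60 = 2^(-2 )*3^ (  -  1 )*5^( - 1 )*7^2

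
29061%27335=1726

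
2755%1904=851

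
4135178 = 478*8651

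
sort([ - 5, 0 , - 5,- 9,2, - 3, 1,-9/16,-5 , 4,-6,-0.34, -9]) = [-9, - 9, - 6, - 5,  -  5,-5,-3, - 9/16, - 0.34,0, 1,2, 4]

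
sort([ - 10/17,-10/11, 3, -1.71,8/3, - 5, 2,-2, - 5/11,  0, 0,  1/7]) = [ - 5, - 2,  -  1.71 , - 10/11, - 10/17, - 5/11,0 , 0,1/7,2, 8/3,3]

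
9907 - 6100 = 3807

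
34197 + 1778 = 35975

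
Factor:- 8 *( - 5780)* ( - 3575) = -2^5*5^3*11^1*13^1 * 17^2 = -165308000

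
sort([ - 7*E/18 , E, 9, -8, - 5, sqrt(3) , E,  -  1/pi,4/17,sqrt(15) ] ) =[  -  8, - 5, - 7*E/18 , - 1/pi, 4/17, sqrt( 3),E, E, sqrt(15), 9 ] 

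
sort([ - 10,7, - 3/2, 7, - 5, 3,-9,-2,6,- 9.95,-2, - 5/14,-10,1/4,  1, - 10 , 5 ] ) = [ - 10, - 10, - 10 , - 9.95,- 9 , - 5 ,  -  2, - 2 , - 3/2 ,-5/14, 1/4,  1, 3  ,  5, 6, 7,  7]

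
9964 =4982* 2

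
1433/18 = 1433/18 = 79.61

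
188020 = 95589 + 92431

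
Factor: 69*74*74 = 2^2 * 3^1*23^1*37^2 = 377844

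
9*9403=84627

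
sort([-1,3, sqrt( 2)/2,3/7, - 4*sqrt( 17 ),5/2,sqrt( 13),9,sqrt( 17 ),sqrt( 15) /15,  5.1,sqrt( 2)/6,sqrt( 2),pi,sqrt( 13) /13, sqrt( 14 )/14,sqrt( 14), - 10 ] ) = [ - 4*sqrt( 17 ),-10, - 1,  sqrt( 2) /6, sqrt ( 15)/15,  sqrt(  14) /14,sqrt( 13) /13, 3/7,sqrt( 2) /2,  sqrt( 2),5/2, 3,pi,sqrt( 13 ), sqrt( 14 ),sqrt( 17 ),5.1, 9 ] 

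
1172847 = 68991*17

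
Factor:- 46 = -2^1*23^1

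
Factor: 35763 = 3^1*7^1*13^1*131^1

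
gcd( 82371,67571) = 1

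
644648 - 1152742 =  - 508094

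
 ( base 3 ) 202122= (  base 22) 137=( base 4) 20231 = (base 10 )557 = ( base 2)1000101101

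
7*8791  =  61537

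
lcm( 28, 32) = 224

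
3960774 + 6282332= 10243106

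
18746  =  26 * 721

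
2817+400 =3217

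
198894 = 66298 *3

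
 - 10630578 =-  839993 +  - 9790585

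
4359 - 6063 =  - 1704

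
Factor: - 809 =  - 809^1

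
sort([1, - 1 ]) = [-1,1 ]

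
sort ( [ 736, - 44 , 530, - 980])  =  [-980,-44, 530,  736 ]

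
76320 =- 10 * ( - 7632 )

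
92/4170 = 46/2085   =  0.02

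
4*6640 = 26560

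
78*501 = 39078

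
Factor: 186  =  2^1*3^1*31^1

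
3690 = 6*615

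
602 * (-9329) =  - 5616058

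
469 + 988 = 1457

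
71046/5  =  14209+1/5 = 14209.20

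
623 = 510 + 113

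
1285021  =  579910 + 705111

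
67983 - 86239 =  - 18256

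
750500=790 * 950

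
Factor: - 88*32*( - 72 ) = 2^11* 3^2*11^1 =202752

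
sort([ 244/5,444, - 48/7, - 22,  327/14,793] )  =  [ - 22, - 48/7,327/14,244/5,444,  793]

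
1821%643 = 535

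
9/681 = 3/227 =0.01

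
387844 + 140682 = 528526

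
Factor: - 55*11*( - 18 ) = 10890 = 2^1*3^2 * 5^1 * 11^2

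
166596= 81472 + 85124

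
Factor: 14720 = 2^7*5^1*23^1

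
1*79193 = 79193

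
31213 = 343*91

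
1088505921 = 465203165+623302756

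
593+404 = 997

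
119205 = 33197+86008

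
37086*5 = 185430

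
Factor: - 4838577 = -3^1*1612859^1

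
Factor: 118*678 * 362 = 2^3*3^1  *59^1*113^1*181^1 = 28961448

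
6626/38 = 3313/19 = 174.37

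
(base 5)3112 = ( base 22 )IB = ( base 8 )627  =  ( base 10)407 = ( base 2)110010111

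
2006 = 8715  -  6709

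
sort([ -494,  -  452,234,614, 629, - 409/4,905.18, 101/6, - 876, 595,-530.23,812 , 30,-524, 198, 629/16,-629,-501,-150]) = [ - 876,-629,-530.23,- 524,-501, - 494,  -  452 ,-150 ,  -  409/4, 101/6 , 30 , 629/16,198, 234, 595, 614, 629, 812, 905.18]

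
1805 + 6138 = 7943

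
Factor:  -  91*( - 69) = 6279 = 3^1*7^1*13^1*23^1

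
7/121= 7/121  =  0.06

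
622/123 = 622/123 = 5.06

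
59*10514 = 620326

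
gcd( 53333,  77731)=1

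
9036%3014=3008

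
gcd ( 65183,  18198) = 1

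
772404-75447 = 696957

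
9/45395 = 9/45395 = 0.00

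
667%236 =195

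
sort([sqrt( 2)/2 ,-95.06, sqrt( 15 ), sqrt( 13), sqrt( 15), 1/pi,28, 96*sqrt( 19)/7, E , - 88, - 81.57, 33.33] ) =[ - 95.06, - 88, - 81.57, 1/pi, sqrt( 2)/2, E, sqrt(13), sqrt( 15 ), sqrt(15), 28,33.33, 96*sqrt(19 ) /7 ]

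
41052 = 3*13684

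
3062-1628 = 1434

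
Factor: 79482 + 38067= 117549 = 3^2 * 37^1*353^1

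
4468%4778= 4468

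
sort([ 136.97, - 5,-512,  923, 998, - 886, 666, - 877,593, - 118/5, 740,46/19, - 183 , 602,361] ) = [ - 886, - 877, - 512, - 183 ,-118/5, - 5,46/19, 136.97,361,593, 602,  666,740,  923, 998] 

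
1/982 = 1/982 = 0.00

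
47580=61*780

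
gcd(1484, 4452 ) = 1484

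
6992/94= 3496/47 = 74.38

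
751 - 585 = 166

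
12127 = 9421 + 2706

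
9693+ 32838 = 42531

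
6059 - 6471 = -412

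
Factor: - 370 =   -  2^1 * 5^1*37^1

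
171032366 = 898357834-727325468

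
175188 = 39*4492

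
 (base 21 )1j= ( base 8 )50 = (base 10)40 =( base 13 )31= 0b101000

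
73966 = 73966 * 1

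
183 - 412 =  - 229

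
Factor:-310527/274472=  - 2^( - 3 )*3^3* 7^1*11^( - 1) *31^1 *53^1 *3119^(- 1)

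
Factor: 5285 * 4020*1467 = 31167441900= 2^2 * 3^3*5^2*7^1 * 67^1 *151^1*  163^1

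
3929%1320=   1289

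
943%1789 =943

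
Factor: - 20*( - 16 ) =320 = 2^6*5^1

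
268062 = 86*3117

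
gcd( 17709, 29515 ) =5903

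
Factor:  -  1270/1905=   -2^1 * 3^( - 1) =-2/3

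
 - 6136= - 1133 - 5003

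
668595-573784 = 94811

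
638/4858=319/2429=0.13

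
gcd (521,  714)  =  1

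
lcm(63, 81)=567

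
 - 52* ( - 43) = 2236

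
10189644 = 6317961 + 3871683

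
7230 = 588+6642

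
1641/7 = 234 + 3/7 = 234.43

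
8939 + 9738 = 18677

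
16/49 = 16/49 = 0.33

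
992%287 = 131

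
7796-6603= 1193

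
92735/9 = 92735/9 = 10303.89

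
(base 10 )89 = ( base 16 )59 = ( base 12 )75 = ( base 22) 41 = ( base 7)155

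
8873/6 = 1478 + 5/6 = 1478.83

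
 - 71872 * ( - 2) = 143744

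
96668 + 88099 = 184767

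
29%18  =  11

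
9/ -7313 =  - 9/7313 = - 0.00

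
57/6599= 57/6599 = 0.01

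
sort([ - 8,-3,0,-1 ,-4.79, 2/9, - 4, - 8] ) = [  -  8, - 8, - 4.79,-4, - 3,-1, 0, 2/9 ] 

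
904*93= 84072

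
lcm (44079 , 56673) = 396711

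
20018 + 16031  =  36049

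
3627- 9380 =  - 5753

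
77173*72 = 5556456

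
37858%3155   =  3153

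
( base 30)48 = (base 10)128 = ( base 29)4c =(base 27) 4k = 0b10000000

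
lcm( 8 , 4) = 8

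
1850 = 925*2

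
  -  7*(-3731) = 26117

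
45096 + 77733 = 122829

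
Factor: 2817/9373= 3^2*7^( - 1)*13^( - 1 )*103^ (-1) * 313^1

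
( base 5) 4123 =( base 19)196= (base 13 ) 325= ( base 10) 538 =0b1000011010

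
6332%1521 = 248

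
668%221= 5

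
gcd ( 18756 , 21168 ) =36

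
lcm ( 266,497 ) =18886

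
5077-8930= - 3853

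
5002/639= 7 + 529/639 = 7.83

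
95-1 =94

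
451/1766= 451/1766 =0.26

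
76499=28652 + 47847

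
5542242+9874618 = 15416860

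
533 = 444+89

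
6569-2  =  6567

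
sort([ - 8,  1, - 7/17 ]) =[- 8,-7/17, 1 ]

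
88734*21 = 1863414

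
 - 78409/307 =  - 256  +  183/307 = - 255.40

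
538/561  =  538/561= 0.96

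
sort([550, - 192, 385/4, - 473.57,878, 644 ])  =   [ - 473.57,  -  192,385/4, 550,644,  878 ]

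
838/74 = 11 + 12/37 = 11.32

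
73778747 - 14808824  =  58969923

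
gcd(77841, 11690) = 1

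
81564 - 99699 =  - 18135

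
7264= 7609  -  345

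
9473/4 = 9473/4=2368.25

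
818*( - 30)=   -  24540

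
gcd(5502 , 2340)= 6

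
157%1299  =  157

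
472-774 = - 302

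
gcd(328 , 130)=2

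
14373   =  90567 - 76194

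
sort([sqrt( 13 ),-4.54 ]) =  [  -  4.54,sqrt( 13)]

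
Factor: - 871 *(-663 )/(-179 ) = -577473/179 = - 3^1*13^2*17^1*67^1*179^(-1 ) 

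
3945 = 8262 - 4317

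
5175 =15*345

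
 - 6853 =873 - 7726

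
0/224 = 0  =  0.00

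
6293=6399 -106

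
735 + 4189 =4924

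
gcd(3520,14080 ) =3520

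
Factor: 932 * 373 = 347636 = 2^2*233^1*373^1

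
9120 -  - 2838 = 11958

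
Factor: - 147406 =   -  2^1*7^1*10529^1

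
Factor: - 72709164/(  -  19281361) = 6609924/1752851 = 2^2*3^4*23^1  *  887^1*1752851^(-1)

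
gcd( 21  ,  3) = 3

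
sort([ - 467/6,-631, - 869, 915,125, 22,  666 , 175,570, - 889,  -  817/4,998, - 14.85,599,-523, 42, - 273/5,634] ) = [-889,-869,-631,-523  , - 817/4, - 467/6, - 273/5, - 14.85,22, 42, 125, 175,570, 599,634,  666 , 915,998]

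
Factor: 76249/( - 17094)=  - 2^ ( - 1)*3^ ( - 1 ) * 7^(  -  1) * 11^(  -  1)*37^( - 1) * 76249^1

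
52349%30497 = 21852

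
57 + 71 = 128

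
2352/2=1176 = 1176.00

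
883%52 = 51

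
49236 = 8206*6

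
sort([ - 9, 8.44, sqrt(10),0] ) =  [ - 9,0,sqrt( 10 ), 8.44 ]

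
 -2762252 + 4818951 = 2056699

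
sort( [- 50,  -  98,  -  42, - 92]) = [ - 98 , - 92, - 50, - 42] 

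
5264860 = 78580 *67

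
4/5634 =2/2817=0.00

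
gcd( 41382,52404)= 66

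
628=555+73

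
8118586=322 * 25213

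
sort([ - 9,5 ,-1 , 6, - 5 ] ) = [ - 9,  -  5, - 1,5, 6]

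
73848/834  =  12308/139  =  88.55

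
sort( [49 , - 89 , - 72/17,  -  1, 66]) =[ - 89, - 72/17 , - 1,49,66]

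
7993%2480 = 553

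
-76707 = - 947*81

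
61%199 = 61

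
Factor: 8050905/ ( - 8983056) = - 2683635/2994352 = -  2^ ( -4)*3^1*5^1*31^( -1)*6037^( - 1 )*178909^1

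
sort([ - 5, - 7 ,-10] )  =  [ - 10, - 7,-5 ]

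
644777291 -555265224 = 89512067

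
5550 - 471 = 5079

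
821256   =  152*5403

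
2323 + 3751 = 6074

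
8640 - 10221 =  - 1581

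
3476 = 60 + 3416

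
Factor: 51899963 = 17^1*19^1*160681^1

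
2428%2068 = 360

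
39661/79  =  502 + 3/79 = 502.04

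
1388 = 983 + 405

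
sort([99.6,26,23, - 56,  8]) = [ - 56, 8, 23,26 , 99.6 ] 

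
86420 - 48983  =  37437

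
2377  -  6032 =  - 3655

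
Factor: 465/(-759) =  - 155/253 = - 5^1*11^( - 1)*23^ (- 1 )*31^1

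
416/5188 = 104/1297 = 0.08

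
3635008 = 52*69904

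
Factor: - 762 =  - 2^1*3^1*127^1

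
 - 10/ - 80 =1/8 = 0.12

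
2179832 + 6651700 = 8831532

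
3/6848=3/6848 = 0.00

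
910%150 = 10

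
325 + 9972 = 10297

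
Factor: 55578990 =2^1*3^1 * 5^1*19^1*281^1 * 347^1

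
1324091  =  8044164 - 6720073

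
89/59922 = 89/59922 = 0.00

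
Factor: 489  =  3^1*163^1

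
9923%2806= 1505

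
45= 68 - 23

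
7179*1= 7179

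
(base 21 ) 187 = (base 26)ni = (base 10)616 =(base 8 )1150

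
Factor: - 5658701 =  - 113^1*50077^1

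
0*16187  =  0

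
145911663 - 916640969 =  - 770729306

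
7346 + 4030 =11376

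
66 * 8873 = 585618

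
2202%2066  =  136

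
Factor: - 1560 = -2^3*3^1*5^1*13^1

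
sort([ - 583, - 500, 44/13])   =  [ - 583, - 500,44/13 ]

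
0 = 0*3285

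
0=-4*0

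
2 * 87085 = 174170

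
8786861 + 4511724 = 13298585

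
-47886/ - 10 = 4788 + 3/5 = 4788.60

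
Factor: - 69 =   -  3^1 * 23^1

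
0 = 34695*0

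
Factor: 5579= 7^1*797^1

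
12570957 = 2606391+9964566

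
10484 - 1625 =8859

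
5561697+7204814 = 12766511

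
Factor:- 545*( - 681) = 3^1*5^1*109^1*227^1 = 371145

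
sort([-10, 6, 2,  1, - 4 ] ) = [ - 10,-4, 1, 2, 6 ] 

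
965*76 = 73340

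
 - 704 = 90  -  794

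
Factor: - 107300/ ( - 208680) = 2^( - 1 ) * 3^( - 1 ) * 5^1*29^1*47^( - 1) = 145/282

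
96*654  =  62784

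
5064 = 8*633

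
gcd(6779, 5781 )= 1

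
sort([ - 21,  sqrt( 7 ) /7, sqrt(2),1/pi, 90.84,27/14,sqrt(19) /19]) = [  -  21, sqrt(19) /19 , 1/pi, sqrt( 7)/7, sqrt( 2), 27/14, 90.84]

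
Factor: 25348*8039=203772572=2^2*6337^1*8039^1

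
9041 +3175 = 12216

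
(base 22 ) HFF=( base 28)AQ5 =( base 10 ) 8573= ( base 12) 4B65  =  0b10000101111101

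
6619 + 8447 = 15066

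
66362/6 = 33181/3= 11060.33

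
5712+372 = 6084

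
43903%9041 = 7739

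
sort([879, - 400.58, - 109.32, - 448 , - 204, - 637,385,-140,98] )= [ - 637,- 448 , - 400.58, - 204, - 140, - 109.32,98,  385, 879]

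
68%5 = 3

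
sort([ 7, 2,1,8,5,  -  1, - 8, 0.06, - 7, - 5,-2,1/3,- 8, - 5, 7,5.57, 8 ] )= [ - 8, - 8, - 7, - 5,-5, - 2, - 1,0.06,1/3, 1, 2,  5, 5.57 , 7,7,8, 8] 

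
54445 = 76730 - 22285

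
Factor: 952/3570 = 2^2*3^( - 1)*5^( - 1 )=4/15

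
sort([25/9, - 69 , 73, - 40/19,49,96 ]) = [ - 69,-40/19,25/9, 49, 73,96]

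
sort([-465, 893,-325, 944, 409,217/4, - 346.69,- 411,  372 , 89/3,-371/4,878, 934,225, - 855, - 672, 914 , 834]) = [ - 855,-672, - 465 , - 411, - 346.69 ,-325 , - 371/4, 89/3,217/4,225, 372, 409, 834, 878, 893, 914, 934, 944 ]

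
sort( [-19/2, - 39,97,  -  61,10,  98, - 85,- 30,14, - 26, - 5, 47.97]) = [-85,  -  61,- 39, - 30,  -  26 , - 19/2, - 5,10 , 14,47.97,97, 98]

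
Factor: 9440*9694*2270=207730787200= 2^7*5^2 * 37^1 * 59^1*131^1*227^1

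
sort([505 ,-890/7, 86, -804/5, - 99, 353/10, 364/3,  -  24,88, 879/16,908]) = [ - 804/5, - 890/7, - 99, - 24, 353/10, 879/16,86, 88, 364/3, 505,908]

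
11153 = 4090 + 7063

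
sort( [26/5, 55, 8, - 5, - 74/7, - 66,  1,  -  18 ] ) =[ - 66, - 18, - 74/7, - 5, 1, 26/5, 8,55]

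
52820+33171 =85991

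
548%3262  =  548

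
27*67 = 1809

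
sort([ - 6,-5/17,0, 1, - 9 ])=[  -  9, - 6 ,-5/17, 0, 1] 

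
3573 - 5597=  - 2024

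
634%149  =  38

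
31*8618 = 267158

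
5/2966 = 5/2966 = 0.00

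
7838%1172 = 806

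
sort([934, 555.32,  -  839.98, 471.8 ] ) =[ - 839.98, 471.8, 555.32,934 ]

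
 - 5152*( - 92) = 473984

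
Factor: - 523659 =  -3^1*19^1*9187^1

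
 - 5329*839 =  - 4471031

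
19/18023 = 19/18023 = 0.00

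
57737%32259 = 25478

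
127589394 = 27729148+99860246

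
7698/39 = 197 + 5/13 = 197.38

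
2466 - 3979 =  - 1513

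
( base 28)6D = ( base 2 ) 10110101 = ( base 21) 8d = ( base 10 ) 181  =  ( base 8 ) 265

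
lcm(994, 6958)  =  6958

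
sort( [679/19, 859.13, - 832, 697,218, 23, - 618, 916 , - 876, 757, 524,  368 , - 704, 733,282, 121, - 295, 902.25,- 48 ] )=[-876, - 832, - 704, - 618,-295, - 48, 23,679/19, 121,218, 282,368, 524, 697, 733, 757, 859.13, 902.25, 916 ] 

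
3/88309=3/88309 = 0.00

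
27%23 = 4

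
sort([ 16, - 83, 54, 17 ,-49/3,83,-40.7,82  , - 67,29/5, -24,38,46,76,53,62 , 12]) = [-83, - 67,-40.7,-24,-49/3,29/5,12, 16,17, 38, 46, 53,54  ,  62, 76,82,83]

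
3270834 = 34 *96201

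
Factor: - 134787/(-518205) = 5^(  -  1 ) * 193^( - 1 )* 251^1 = 251/965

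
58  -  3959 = -3901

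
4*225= 900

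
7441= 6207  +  1234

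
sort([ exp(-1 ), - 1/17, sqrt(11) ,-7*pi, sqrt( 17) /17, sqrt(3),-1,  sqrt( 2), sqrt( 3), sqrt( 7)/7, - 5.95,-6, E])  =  [ - 7*pi,  -  6, - 5.95, - 1,- 1/17, sqrt( 17 )/17,exp(-1), sqrt( 7)/7, sqrt( 2 ), sqrt( 3 ), sqrt( 3 ), E, sqrt (11)]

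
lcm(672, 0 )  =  0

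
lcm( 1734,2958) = 50286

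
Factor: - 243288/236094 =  - 372/361 = - 2^2 * 3^1*19^(  -  2 )*31^1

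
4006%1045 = 871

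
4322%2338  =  1984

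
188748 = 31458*6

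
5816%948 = 128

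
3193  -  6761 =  - 3568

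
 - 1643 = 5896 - 7539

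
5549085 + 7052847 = 12601932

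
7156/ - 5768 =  - 1789/1442  =  -  1.24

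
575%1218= 575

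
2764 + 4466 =7230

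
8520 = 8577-57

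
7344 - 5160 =2184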